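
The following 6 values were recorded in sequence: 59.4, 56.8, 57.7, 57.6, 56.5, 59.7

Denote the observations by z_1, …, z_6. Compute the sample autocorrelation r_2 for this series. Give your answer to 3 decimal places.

-0.024

Mean z̄ = (59.4 + 56.8 + 57.7 + 57.6 + 56.5 + 59.7)/6 = 57.9500
Deviations from mean: 1.4500, -1.1500, -0.2500, -0.3500, -1.4500, 1.7500
Σ(z_t−z̄)(z_{t+2}−z̄) = (-0.3625) + (0.4025) + (0.3625) + (-0.6125) = -0.2100
Denominator Σ(z_t−z̄)² = 8.7750
r_2 = -0.2100 / 8.7750 = -0.024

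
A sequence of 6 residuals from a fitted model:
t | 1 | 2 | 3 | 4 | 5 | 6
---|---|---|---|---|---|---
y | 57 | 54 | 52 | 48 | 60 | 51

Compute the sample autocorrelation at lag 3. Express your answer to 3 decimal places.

Mean ȳ = (57 + 54 + 52 + 48 + 60 + 51)/6 = 53.6667
Σ(y_t−ȳ)(y_{t+3}−ȳ) = (-18.8889) + (2.1111) + (4.4444) = -12.3333
Denominator Σ(y_t−ȳ)² = 93.3333
r_3 = -12.3333 / 93.3333 = -0.132

-0.132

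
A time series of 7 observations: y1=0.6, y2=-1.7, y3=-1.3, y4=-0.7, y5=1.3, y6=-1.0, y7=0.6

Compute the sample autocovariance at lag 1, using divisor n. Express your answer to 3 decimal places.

-0.268

Mean ȳ = (0.6 − 1.7 − 1.3 − 0.7 + 1.3 − 1.0 + 0.6)/7 = -0.3143
Σ_{t=1}^{6}(y_t−ȳ)(y_{t+1}−ȳ) = -1.8773
γ_1 = -1.8773 / 7 = -0.268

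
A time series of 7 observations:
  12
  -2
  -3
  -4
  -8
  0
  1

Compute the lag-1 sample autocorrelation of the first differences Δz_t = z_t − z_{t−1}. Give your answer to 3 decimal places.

First differences Δz: -14, -1, -1, -4, 8, 1
Mean of differences = -1.8333
Numerator Σ(Δz_t−Δz̄)(Δz_{t+1}−Δz̄) = -4.6944
Denominator Σ(Δz_t−Δz̄)² = 258.8333
r_1(Δz) = -4.6944 / 258.8333 = -0.018

-0.018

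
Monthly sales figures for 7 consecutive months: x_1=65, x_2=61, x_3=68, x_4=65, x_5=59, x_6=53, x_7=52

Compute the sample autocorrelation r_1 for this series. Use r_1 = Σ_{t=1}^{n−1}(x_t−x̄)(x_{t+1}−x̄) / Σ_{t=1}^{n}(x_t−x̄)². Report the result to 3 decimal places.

Mean x̄ = (65 + 61 + 68 + 65 + 59 + 53 + 52)/7 = 60.4286
Σ(x_t−x̄)(x_{t+1}−x̄) = (2.6122) + (4.3265) + (34.6122) + (-6.5306) + (10.6122) + (62.6122) = 108.2449
Denominator Σ(x_t−x̄)² = 227.7143
r_1 = 108.2449 / 227.7143 = 0.475

0.475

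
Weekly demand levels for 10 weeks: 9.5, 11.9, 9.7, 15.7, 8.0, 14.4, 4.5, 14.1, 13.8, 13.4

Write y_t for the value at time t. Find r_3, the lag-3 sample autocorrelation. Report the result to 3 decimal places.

Mean ȳ = (9.5 + 11.9 + 9.7 + 15.7 + 8.0 + 14.4 + 4.5 + 14.1 + 13.8 + 13.4)/10 = 11.5000
Σ(y_t−ȳ)(y_{t+3}−ȳ) = (-8.4000) + (-1.4000) + (-5.2200) + (-29.4000) + (-9.1000) + (6.6700) + (-13.3000) = -60.1500
Denominator Σ(y_t−ȳ)² = 110.3600
r_3 = -60.1500 / 110.3600 = -0.545

-0.545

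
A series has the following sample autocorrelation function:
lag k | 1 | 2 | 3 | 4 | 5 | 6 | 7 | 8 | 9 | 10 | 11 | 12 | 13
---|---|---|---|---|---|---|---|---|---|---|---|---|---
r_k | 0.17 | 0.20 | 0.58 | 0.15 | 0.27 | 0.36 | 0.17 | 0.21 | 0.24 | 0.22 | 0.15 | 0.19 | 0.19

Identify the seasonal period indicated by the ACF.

3

The largest autocorrelation is r_3 = 0.58, with a weaker echo at lag 6 (0.36); the remaining lags stay at or below 0.27.
The dominant spike at lag 3 indicates a seasonal period of 3.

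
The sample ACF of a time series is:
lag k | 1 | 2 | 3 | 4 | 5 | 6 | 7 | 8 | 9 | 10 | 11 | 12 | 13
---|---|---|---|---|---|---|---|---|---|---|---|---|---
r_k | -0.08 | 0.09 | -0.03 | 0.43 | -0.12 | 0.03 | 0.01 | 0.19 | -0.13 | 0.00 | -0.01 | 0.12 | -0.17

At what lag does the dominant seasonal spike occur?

The largest autocorrelation is r_4 = 0.43, with a weaker echo at lag 8 (0.19); the remaining lags stay at or below 0.12.
The dominant spike at lag 4 indicates a seasonal period of 4.

4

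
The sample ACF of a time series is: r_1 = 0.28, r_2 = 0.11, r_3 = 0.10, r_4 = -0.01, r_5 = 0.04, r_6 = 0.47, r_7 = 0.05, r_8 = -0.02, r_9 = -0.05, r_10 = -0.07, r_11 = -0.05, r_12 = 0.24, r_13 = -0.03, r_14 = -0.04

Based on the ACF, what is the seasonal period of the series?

The largest autocorrelation is r_6 = 0.47; the remaining lags stay at or below 0.28. The elevated value at lag 1 (0.28), dropping to 0.11 at lag 2, reflects decaying short-term dependence rather than seasonality.
The dominant spike at lag 6 indicates a seasonal period of 6.

6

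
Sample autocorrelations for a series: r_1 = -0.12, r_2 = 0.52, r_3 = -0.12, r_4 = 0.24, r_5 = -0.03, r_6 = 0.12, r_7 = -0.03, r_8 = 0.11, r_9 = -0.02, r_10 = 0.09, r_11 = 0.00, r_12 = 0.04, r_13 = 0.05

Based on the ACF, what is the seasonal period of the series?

The largest autocorrelation is r_2 = 0.52, with a weaker echo at lag 4 (0.24); the remaining lags stay at or below 0.12.
The dominant spike at lag 2 indicates a seasonal period of 2.

2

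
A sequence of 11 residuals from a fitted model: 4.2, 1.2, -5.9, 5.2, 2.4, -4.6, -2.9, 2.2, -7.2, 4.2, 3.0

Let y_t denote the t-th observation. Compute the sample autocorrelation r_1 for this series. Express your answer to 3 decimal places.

Mean ȳ = (4.2 + 1.2 − 5.9 + 5.2 + 2.4 − 4.6 − 2.9 + 2.2 − 7.2 + 4.2 + 3.0)/11 = 0.1636
Numerator Σ_{t=1}^{10}(y_t−ȳ)(y_{t+1}−ȳ) = -56.9431
Denominator Σ(y_t−ȳ)² = 199.2855
r_1 = -56.9431 / 199.2855 = -0.286

-0.286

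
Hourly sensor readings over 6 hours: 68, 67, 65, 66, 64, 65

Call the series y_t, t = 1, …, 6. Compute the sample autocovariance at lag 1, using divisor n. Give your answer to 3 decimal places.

Mean ȳ = (68 + 67 + 65 + 66 + 64 + 65)/6 = 65.8333
Σ_{t=1}^{5}(y_t−ȳ)(y_{t+1}−ȳ) = 2.6389
γ_1 = 2.6389 / 6 = 0.440

0.440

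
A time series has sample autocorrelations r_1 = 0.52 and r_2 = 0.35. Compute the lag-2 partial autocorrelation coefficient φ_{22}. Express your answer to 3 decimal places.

0.109

φ_{22} = (r_2 − r_1²) / (1 − r_1²)
r_1² = (0.52)² = 0.2704
Numerator = 0.35 − 0.2704 = 0.0796; denominator = 1 − 0.2704 = 0.7296
φ_{22} = 0.0796 / 0.7296 = 0.109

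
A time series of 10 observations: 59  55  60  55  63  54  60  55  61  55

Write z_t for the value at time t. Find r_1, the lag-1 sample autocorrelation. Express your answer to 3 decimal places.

-0.876

Mean z̄ = (59 + 55 + 60 + 55 + 63 + 54 + 60 + 55 + 61 + 55)/10 = 57.7000
Numerator Σ_{t=1}^{9}(z_t−z̄)(z_{t+1}−z̄) = -82.3900
Denominator Σ(z_t−z̄)² = 94.1000
r_1 = -82.3900 / 94.1000 = -0.876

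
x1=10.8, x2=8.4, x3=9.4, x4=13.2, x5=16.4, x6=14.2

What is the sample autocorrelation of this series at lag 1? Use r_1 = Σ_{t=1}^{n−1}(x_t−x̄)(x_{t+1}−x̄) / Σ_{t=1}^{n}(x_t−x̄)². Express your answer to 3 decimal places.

Mean x̄ = (10.8 + 8.4 + 9.4 + 13.2 + 16.4 + 14.2)/6 = 12.0667
Deviations from mean: -1.2667, -3.6667, -2.6667, 1.1333, 4.3333, 2.1333
Σ(x_t−x̄)(x_{t+1}−x̄) = (4.6444) + (9.7778) + (-3.0222) + (4.9111) + (9.2444) = 25.5556
Denominator Σ(x_t−x̄)² = 46.7733
r_1 = 25.5556 / 46.7733 = 0.546

0.546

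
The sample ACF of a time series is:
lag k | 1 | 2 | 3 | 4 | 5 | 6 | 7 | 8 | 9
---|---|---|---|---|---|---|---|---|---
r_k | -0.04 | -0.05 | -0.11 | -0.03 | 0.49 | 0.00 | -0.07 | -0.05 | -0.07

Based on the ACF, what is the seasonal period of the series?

5

The largest autocorrelation is r_5 = 0.49; the remaining lags stay at or below 0.00.
The dominant spike at lag 5 indicates a seasonal period of 5.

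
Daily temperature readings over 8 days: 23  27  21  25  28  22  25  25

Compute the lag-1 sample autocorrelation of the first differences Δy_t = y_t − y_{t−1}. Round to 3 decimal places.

First differences Δy: 4, -6, 4, 3, -6, 3, 0
Mean of differences = 0.2857
Numerator Σ(Δy_t−Δȳ)(Δy_{t+1}−Δȳ) = -71.5102
Denominator Σ(Δy_t−Δȳ)² = 121.4286
r_1(Δy) = -71.5102 / 121.4286 = -0.589

-0.589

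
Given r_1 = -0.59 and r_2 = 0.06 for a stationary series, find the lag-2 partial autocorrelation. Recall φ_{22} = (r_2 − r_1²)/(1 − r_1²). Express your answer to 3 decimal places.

φ_{22} = (r_2 − r_1²) / (1 − r_1²)
r_1² = (-0.59)² = 0.3481
Numerator = 0.06 − 0.3481 = -0.2881; denominator = 1 − 0.3481 = 0.6519
φ_{22} = -0.2881 / 0.6519 = -0.442

-0.442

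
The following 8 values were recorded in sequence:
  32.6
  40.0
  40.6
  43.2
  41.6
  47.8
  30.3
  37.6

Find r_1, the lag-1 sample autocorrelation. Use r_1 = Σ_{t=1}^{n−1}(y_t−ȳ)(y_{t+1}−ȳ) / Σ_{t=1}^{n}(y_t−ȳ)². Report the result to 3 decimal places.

-0.137

Mean ȳ = (32.6 + 40.0 + 40.6 + 43.2 + 41.6 + 47.8 + 30.3 + 37.6)/8 = 39.2125
Deviations from mean: -6.6125, 0.7875, 1.3875, 3.9875, 2.3875, 8.5875, -8.9125, -1.6125
Σ(y_t−ȳ)(y_{t+1}−ȳ) = (-5.2073) + (1.0927) + (5.5327) + (9.5202) + (20.5027) + (-76.5361) + (14.3714) = -30.7239
Denominator Σ(y_t−ȳ)² = 223.6488
r_1 = -30.7239 / 223.6488 = -0.137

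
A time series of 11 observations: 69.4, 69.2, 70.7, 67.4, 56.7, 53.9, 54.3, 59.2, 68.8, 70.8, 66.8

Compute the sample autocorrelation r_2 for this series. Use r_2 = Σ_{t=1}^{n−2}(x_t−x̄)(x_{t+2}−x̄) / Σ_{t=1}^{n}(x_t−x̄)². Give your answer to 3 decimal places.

Mean x̄ = (69.4 + 69.2 + 70.7 + 67.4 + 56.7 + 53.9 + 54.3 + 59.2 + 68.8 + 70.8 + 66.8)/11 = 64.2909
Numerator Σ_{t=1}^{9}(x_t−x̄)(x_{t+2}−x̄) = 28.9162
Denominator Σ(x_t−x̄)² = 461.2691
r_2 = 28.9162 / 461.2691 = 0.063

0.063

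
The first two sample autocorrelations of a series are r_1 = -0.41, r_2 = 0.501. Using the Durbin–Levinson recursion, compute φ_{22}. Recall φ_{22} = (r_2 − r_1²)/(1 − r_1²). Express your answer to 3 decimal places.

0.400

φ_{22} = (r_2 − r_1²) / (1 − r_1²)
r_1² = (-0.41)² = 0.1681
Numerator = 0.501 − 0.1681 = 0.3329; denominator = 1 − 0.1681 = 0.8319
φ_{22} = 0.3329 / 0.8319 = 0.400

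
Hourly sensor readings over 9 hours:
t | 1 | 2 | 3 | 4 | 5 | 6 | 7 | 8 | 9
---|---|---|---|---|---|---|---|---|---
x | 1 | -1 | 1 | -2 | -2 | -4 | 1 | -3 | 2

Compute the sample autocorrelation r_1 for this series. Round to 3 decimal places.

-0.376

Mean x̄ = (1 − 1 + 1 − 2 − 2 − 4 + 1 − 3 + 2)/9 = -0.7778
Numerator Σ_{t=1}^{8}(x_t−x̄)(x_{t+1}−x̄) = -13.3827
Denominator Σ(x_t−x̄)² = 35.5556
r_1 = -13.3827 / 35.5556 = -0.376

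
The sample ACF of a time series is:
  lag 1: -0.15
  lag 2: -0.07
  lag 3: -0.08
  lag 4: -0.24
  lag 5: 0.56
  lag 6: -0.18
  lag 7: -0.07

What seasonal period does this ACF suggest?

5

The largest autocorrelation is r_5 = 0.56; the remaining lags stay at or below -0.07.
The dominant spike at lag 5 indicates a seasonal period of 5.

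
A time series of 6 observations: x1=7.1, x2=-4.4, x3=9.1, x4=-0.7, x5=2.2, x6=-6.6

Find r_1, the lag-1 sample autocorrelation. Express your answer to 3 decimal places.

Mean x̄ = (7.1 − 4.4 + 9.1 − 0.7 + 2.2 − 6.6)/6 = 1.1167
Deviations from mean: 5.9833, -5.5167, 7.9833, -1.8167, 1.0833, -7.7167
Σ(x_t−x̄)(x_{t+1}−x̄) = (-33.0081) + (-44.0414) + (-14.5031) + (-1.9681) + (-8.3597) = -101.8803
Denominator Σ(x_t−x̄)² = 193.9883
r_1 = -101.8803 / 193.9883 = -0.525

-0.525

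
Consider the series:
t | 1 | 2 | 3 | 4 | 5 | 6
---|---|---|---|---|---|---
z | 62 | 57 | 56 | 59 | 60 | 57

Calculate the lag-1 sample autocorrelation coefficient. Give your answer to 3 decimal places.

Mean z̄ = (62 + 57 + 56 + 59 + 60 + 57)/6 = 58.5000
Numerator Σ_{t=1}^{5}(z_t−z̄)(z_{t+1}−z̄) = -4.2500
Denominator Σ(z_t−z̄)² = 25.5000
r_1 = -4.2500 / 25.5000 = -0.167

-0.167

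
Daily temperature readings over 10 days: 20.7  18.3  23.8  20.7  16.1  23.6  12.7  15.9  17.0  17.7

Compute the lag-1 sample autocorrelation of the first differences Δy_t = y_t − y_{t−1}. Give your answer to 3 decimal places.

First differences Δy: -2.4, 5.5, -3.1, -4.6, 7.5, -10.9, 3.2, 1.1, 0.7
Mean of differences = -0.3333
Numerator Σ(Δy_t−Δȳ)(Δy_{t+1}−Δȳ) = -163.3744
Denominator Σ(Δy_t−Δȳ)² = 252.7800
r_1(Δy) = -163.3744 / 252.7800 = -0.646

-0.646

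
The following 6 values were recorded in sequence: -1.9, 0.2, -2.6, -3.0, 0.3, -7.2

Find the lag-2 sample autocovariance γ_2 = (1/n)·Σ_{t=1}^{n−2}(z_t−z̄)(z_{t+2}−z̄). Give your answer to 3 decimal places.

Mean z̄ = (-1.9 + 0.2 − 2.6 − 3.0 + 0.3 − 7.2)/6 = -2.3667
Σ_{t=1}^{4}(z_t−z̄)(z_{t+2}−z̄) = 0.7044
γ_2 = 0.7044 / 6 = 0.117

0.117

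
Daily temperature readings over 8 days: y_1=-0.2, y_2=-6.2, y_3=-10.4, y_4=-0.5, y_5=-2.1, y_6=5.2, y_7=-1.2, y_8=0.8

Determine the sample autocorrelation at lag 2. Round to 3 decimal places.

0.066

Mean ȳ = (-0.2 − 6.2 − 10.4 − 0.5 − 2.1 + 5.2 − 1.2 + 0.8)/8 = -1.8250
Σ(y_t−ȳ)(y_{t+2}−ȳ) = (-13.9344) + (-5.7969) + (2.3581) + (9.3081) + (-0.1719) + (18.4406) = 10.2038
Denominator Σ(y_t−ȳ)² = 153.7750
r_2 = 10.2038 / 153.7750 = 0.066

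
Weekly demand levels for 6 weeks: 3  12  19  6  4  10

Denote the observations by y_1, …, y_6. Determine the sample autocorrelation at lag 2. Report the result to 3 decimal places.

Mean ȳ = (3 + 12 + 19 + 6 + 4 + 10)/6 = 9.0000
Deviations from mean: -6.0000, 3.0000, 10.0000, -3.0000, -5.0000, 1.0000
Σ(y_t−ȳ)(y_{t+2}−ȳ) = (-60.0000) + (-9.0000) + (-50.0000) + (-3.0000) = -122.0000
Denominator Σ(y_t−ȳ)² = 180.0000
r_2 = -122.0000 / 180.0000 = -0.678

-0.678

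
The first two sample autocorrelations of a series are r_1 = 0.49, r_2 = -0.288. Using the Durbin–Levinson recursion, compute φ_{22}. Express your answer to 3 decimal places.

-0.695

φ_{22} = (r_2 − r_1²) / (1 − r_1²)
r_1² = (0.49)² = 0.2401
Numerator = -0.288 − 0.2401 = -0.5281; denominator = 1 − 0.2401 = 0.7599
φ_{22} = -0.5281 / 0.7599 = -0.695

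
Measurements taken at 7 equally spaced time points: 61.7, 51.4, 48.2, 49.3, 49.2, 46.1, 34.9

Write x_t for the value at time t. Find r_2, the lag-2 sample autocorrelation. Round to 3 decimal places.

-0.036

Mean x̄ = (61.7 + 51.4 + 48.2 + 49.3 + 49.2 + 46.1 + 34.9)/7 = 48.6857
Deviations from mean: 13.0143, 2.7143, -0.4857, 0.6143, 0.5143, -2.5857, -13.7857
Numerator Σ_{t=1}^{5}(x_t−x̄)(x_{t+2}−x̄) = -13.5818
Denominator Σ(x_t−x̄)² = 374.3486
r_2 = -13.5818 / 374.3486 = -0.036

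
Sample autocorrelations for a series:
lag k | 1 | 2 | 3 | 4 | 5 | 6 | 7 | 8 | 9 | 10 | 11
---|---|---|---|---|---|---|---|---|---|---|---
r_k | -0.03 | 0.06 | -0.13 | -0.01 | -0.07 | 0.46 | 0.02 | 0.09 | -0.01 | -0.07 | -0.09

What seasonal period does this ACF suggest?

6

The largest autocorrelation is r_6 = 0.46; the remaining lags stay at or below 0.09.
The dominant spike at lag 6 indicates a seasonal period of 6.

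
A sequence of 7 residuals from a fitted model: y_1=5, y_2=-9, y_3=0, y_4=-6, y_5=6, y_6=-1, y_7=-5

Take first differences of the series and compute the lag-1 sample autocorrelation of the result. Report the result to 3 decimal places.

First differences Δy: -14, 9, -6, 12, -7, -4
Mean of differences = -1.6667
Numerator Σ(Δy_t−Δȳ)(Δy_{t+1}−Δȳ) = -297.4444
Denominator Σ(Δy_t−Δȳ)² = 505.3333
r_1(Δy) = -297.4444 / 505.3333 = -0.589

-0.589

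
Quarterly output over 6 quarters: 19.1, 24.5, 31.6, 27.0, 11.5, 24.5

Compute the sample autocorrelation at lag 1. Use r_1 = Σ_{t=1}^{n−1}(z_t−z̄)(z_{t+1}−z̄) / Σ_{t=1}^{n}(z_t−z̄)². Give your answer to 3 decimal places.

-0.090

Mean z̄ = (19.1 + 24.5 + 31.6 + 27.0 + 11.5 + 24.5)/6 = 23.0333
Deviations from mean: -3.9333, 1.4667, 8.5667, 3.9667, -11.5333, 1.4667
Σ(z_t−z̄)(z_{t+1}−z̄) = (-5.7689) + (12.5644) + (33.9811) + (-45.7489) + (-16.9156) = -21.8878
Denominator Σ(z_t−z̄)² = 241.9133
r_1 = -21.8878 / 241.9133 = -0.090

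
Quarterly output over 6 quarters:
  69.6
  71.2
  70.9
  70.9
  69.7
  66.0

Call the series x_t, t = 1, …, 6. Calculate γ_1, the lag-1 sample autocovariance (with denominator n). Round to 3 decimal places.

0.504

Mean x̄ = (69.6 + 71.2 + 70.9 + 70.9 + 69.7 + 66.0)/6 = 69.7167
Σ_{t=1}^{5}(x_t−x̄)(x_{t+1}−x̄) = 3.0247
γ_1 = 3.0247 / 6 = 0.504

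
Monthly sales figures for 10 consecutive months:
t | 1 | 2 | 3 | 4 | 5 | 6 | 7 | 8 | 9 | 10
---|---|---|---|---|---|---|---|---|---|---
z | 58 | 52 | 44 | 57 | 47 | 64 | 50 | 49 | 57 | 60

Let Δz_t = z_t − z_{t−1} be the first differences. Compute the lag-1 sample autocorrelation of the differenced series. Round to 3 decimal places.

-0.609

First differences Δz: -6, -8, 13, -10, 17, -14, -1, 8, 3
Mean of differences = 0.2222
Numerator Σ(Δz_t−Δz̄)(Δz_{t+1}−Δz̄) = -565.1605
Denominator Σ(Δz_t−Δz̄)² = 927.5556
r_1(Δz) = -565.1605 / 927.5556 = -0.609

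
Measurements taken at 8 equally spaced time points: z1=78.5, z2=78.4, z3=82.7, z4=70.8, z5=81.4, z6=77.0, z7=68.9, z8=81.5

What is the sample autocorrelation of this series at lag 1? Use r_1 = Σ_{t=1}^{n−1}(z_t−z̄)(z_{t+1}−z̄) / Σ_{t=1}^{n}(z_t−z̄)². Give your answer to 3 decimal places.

Mean z̄ = (78.5 + 78.4 + 82.7 + 70.8 + 81.4 + 77.0 + 68.9 + 81.5)/8 = 77.4000
Deviations from mean: 1.1000, 1.0000, 5.3000, -6.6000, 4.0000, -0.4000, -8.5000, 4.1000
Numerator Σ_{t=1}^{7}(z_t−z̄)(z_{t+1}−z̄) = -88.0300
Denominator Σ(z_t−z̄)² = 179.0800
r_1 = -88.0300 / 179.0800 = -0.492

-0.492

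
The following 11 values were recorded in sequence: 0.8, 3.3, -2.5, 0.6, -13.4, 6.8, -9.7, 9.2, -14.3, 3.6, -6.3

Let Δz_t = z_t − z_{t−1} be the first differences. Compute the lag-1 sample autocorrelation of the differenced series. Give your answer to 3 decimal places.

-0.910

First differences Δz: 2.5, -5.8, 3.1, -14.0, 20.2, -16.5, 18.9, -23.5, 17.9, -9.9
Mean of differences = -0.7100
Numerator Σ(Δz_t−Δz̄)(Δz_{t+1}−Δz̄) = -2046.1311
Denominator Σ(Δz_t−Δz̄)² = 2248.6290
r_1(Δz) = -2046.1311 / 2248.6290 = -0.910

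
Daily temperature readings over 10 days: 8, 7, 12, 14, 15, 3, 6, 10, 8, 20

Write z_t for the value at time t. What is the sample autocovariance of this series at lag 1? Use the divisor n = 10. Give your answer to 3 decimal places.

Mean z̄ = (8 + 7 + 12 + 14 + 15 + 3 + 6 + 10 + 8 + 20)/10 = 10.3000
Σ_{t=1}^{9}(z_t−z̄)(z_{t+1}−z̄) = 2.4100
γ_1 = 2.4100 / 10 = 0.241

0.241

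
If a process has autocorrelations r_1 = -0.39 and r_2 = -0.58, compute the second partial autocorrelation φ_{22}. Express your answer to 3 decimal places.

-0.863

φ_{22} = (r_2 − r_1²) / (1 − r_1²)
r_1² = (-0.39)² = 0.1521
Numerator = -0.58 − 0.1521 = -0.7321; denominator = 1 − 0.1521 = 0.8479
φ_{22} = -0.7321 / 0.8479 = -0.863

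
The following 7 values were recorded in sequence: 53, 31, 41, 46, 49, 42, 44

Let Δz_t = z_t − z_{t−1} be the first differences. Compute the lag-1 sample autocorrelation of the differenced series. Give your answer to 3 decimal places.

First differences Δz: -22, 10, 5, 3, -7, 2
Mean of differences = -1.5000
Numerator Σ(Δz_t−Δz̄)(Δz_{t+1}−Δz̄) = -175.7500
Denominator Σ(Δz_t−Δz̄)² = 657.5000
r_1(Δz) = -175.7500 / 657.5000 = -0.267

-0.267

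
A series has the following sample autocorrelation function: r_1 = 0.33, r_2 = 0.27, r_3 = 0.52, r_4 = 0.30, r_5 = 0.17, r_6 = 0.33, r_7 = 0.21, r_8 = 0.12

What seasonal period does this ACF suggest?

3

The largest autocorrelation is r_3 = 0.52; the remaining lags stay at or below 0.33. The elevated value at lag 1 (0.33), dropping to 0.27 at lag 2, reflects decaying short-term dependence rather than seasonality.
The dominant spike at lag 3 indicates a seasonal period of 3.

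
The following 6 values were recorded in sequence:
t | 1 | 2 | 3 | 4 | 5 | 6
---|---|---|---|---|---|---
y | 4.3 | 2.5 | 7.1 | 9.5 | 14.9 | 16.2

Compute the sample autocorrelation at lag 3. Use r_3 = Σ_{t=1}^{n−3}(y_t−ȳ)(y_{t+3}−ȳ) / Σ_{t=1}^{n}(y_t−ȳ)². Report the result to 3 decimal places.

Mean ȳ = (4.3 + 2.5 + 7.1 + 9.5 + 14.9 + 16.2)/6 = 9.0833
Σ(y_t−ȳ)(y_{t+3}−ȳ) = (-1.9931) + (-38.2931) + (-14.1147) = -54.4008
Denominator Σ(y_t−ȳ)² = 154.8083
r_3 = -54.4008 / 154.8083 = -0.351

-0.351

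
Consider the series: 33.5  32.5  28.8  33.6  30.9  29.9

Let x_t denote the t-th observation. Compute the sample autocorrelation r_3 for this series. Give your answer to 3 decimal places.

0.404

Mean x̄ = (33.5 + 32.5 + 28.8 + 33.6 + 30.9 + 29.9)/6 = 31.5333
Deviations from mean: 1.9667, 0.9667, -2.7333, 2.0667, -0.6333, -1.6333
Σ(x_t−x̄)(x_{t+3}−x̄) = (4.0644) + (-0.6122) + (4.4644) = 7.9167
Denominator Σ(x_t−x̄)² = 19.6133
r_3 = 7.9167 / 19.6133 = 0.404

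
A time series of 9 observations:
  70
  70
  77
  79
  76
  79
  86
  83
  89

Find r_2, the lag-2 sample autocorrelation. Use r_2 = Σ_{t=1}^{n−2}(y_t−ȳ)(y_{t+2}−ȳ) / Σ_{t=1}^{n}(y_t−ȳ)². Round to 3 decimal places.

0.216

Mean ȳ = (70 + 70 + 77 + 79 + 76 + 79 + 86 + 83 + 89)/9 = 78.7778
Σ(y_t−ȳ)(y_{t+2}−ȳ) = (15.6049) + (-1.9506) + (4.9383) + (0.0494) + (-20.0617) + (0.9383) + (73.8272) = 73.3457
Denominator Σ(y_t−ȳ)² = 339.5556
r_2 = 73.3457 / 339.5556 = 0.216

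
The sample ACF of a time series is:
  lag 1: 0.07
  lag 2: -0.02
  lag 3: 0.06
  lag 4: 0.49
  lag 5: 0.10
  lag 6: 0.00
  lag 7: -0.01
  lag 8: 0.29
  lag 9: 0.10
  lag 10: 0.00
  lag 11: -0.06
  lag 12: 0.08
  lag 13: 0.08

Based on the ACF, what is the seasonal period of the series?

4

The largest autocorrelation is r_4 = 0.49, with a weaker echo at lag 8 (0.29); the remaining lags stay at or below 0.10.
The dominant spike at lag 4 indicates a seasonal period of 4.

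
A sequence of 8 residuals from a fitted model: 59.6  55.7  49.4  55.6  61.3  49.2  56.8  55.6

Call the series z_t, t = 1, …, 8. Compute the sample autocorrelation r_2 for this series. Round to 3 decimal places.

-0.424

Mean z̄ = (59.6 + 55.7 + 49.4 + 55.6 + 61.3 + 49.2 + 56.8 + 55.6)/8 = 55.4000
Deviations from mean: 4.2000, 0.3000, -6.0000, 0.2000, 5.9000, -6.2000, 1.4000, 0.2000
Σ(z_t−z̄)(z_{t+2}−z̄) = (-25.2000) + (0.0600) + (-35.4000) + (-1.2400) + (8.2600) + (-1.2400) = -54.7600
Denominator Σ(z_t−z̄)² = 129.0200
r_2 = -54.7600 / 129.0200 = -0.424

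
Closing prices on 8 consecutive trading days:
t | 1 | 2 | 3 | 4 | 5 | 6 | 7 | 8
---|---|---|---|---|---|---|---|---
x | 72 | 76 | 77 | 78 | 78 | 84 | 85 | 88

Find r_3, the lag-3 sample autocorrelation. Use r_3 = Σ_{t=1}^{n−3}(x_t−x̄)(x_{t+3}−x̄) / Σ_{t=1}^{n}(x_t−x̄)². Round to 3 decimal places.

Mean x̄ = (72 + 76 + 77 + 78 + 78 + 84 + 85 + 88)/8 = 79.7500
Deviations from mean: -7.7500, -3.7500, -2.7500, -1.7500, -1.7500, 4.2500, 5.2500, 8.2500
Σ(x_t−x̄)(x_{t+3}−x̄) = (13.5625) + (6.5625) + (-11.6875) + (-9.1875) + (-14.4375) = -15.1875
Denominator Σ(x_t−x̄)² = 201.5000
r_3 = -15.1875 / 201.5000 = -0.075

-0.075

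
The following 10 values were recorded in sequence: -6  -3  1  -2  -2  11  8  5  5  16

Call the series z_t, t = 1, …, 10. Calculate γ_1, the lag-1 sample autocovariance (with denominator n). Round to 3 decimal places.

14.121

Mean z̄ = (-6 − 3 + 1 − 2 − 2 + 11 + 8 + 5 + 5 + 16)/10 = 3.3000
Σ_{t=1}^{9}(z_t−z̄)(z_{t+1}−z̄) = 141.2100
γ_1 = 141.2100 / 10 = 14.121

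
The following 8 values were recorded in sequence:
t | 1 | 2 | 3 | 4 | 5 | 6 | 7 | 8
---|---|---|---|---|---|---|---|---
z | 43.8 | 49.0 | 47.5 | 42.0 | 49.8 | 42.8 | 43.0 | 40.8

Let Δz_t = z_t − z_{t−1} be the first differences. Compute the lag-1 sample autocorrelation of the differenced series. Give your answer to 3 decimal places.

First differences Δz: 5.2, -1.5, -5.5, 7.8, -7.0, 0.2, -2.2
Mean of differences = -0.4286
Numerator Σ(Δz_t−Δz̄)(Δz_{t+1}−Δz̄) = -101.6451
Denominator Σ(Δz_t−Δz̄)² = 172.9743
r_1(Δz) = -101.6451 / 172.9743 = -0.588

-0.588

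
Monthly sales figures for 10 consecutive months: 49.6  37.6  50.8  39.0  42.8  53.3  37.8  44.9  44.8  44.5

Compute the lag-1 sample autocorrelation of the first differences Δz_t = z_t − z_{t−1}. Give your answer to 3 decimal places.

First differences Δz: -12.0, 13.2, -11.8, 3.8, 10.5, -15.5, 7.1, -0.1, -0.3
Mean of differences = -0.5667
Numerator Σ(Δz_t−Δz̄)(Δz_{t+1}−Δz̄) = -588.8211
Denominator Σ(Δz_t−Δz̄)² = 870.0400
r_1(Δz) = -588.8211 / 870.0400 = -0.677

-0.677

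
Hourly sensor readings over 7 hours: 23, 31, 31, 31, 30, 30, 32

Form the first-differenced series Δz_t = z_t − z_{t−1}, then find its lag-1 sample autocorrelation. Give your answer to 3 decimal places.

-0.014

First differences Δz: 8, 0, 0, -1, 0, 2
Mean of differences = 1.5000
Numerator Σ(Δz_t−Δz̄)(Δz_{t+1}−Δz̄) = -0.7500
Denominator Σ(Δz_t−Δz̄)² = 55.5000
r_1(Δz) = -0.7500 / 55.5000 = -0.014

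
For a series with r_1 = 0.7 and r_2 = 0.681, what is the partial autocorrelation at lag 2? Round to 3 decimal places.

0.375

φ_{22} = (r_2 − r_1²) / (1 − r_1²)
r_1² = (0.7)² = 0.49
Numerator = 0.681 − 0.4900 = 0.1910; denominator = 1 − 0.4900 = 0.5100
φ_{22} = 0.1910 / 0.5100 = 0.375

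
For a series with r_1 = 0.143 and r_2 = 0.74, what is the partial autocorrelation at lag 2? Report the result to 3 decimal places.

φ_{22} = (r_2 − r_1²) / (1 − r_1²)
r_1² = (0.143)² = 0.020449
Numerator = 0.74 − 0.0204 = 0.7196; denominator = 1 − 0.0204 = 0.9796
φ_{22} = 0.7196 / 0.9796 = 0.735

0.735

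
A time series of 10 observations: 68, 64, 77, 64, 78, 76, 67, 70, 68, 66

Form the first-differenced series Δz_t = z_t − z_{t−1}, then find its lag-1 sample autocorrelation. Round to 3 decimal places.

-0.677

First differences Δz: -4, 13, -13, 14, -2, -9, 3, -2, -2
Mean of differences = -0.2222
Numerator Σ(Δz_t−Δz̄)(Δz_{t+1}−Δz̄) = -441.1605
Denominator Σ(Δz_t−Δz̄)² = 651.5556
r_1(Δz) = -441.1605 / 651.5556 = -0.677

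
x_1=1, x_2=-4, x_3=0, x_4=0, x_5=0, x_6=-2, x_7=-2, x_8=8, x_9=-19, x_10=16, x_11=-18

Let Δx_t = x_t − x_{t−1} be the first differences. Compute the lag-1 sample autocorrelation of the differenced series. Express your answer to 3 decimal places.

First differences Δx: -5, 4, 0, 0, -2, 0, 10, -27, 35, -34
Mean of differences = -1.9000
Numerator Σ(Δx_t−Δx̄)(Δx_{t+1}−Δx̄) = -2390.6100
Denominator Σ(Δx_t−Δx̄)² = 3218.9000
r_1(Δx) = -2390.6100 / 3218.9000 = -0.743

-0.743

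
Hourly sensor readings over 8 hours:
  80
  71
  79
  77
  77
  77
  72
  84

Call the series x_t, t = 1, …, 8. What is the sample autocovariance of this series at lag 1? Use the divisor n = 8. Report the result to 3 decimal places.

Mean x̄ = (80 + 71 + 79 + 77 + 77 + 77 + 72 + 84)/8 = 77.1250
Deviations: 2.8750, -6.1250, 1.8750, -0.1250, -0.1250, -0.1250, -5.1250, 6.8750
Σ_{t=1}^{7}(x_t−x̄)(x_{t+1}−x̄) = -63.8906
γ_1 = -63.8906 / 8 = -7.986

-7.986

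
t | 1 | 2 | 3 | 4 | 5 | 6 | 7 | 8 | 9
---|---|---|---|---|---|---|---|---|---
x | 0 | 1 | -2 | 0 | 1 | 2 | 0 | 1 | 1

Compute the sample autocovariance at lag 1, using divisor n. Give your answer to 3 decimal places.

-0.059

Mean x̄ = (0 + 1 − 2 + 0 + 1 + 2 + 0 + 1 + 1)/9 = 0.4444
Σ_{t=1}^{8}(x_t−x̄)(x_{t+1}−x̄) = -0.5309
γ_1 = -0.5309 / 9 = -0.059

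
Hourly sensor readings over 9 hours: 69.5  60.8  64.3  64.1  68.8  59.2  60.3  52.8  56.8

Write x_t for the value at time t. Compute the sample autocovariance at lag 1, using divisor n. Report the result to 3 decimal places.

6.217

Mean x̄ = (69.5 + 60.8 + 64.3 + 64.1 + 68.8 + 59.2 + 60.3 + 52.8 + 56.8)/9 = 61.8444
Σ_{t=1}^{8}(x_t−x̄)(x_{t+1}−x̄) = 55.9502
γ_1 = 55.9502 / 9 = 6.217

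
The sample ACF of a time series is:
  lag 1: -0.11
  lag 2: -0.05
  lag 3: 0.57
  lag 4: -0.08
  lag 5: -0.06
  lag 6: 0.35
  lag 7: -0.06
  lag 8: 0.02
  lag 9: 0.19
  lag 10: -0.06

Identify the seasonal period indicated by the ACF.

3

The largest autocorrelation is r_3 = 0.57, with weaker echoes at lags 6 (0.35) and 9 (0.19); the remaining lags stay at or below 0.02.
The dominant spike at lag 3 indicates a seasonal period of 3.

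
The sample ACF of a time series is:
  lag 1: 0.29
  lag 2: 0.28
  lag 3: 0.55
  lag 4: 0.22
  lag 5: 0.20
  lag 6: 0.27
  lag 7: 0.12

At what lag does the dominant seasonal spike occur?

3

The largest autocorrelation is r_3 = 0.55; the remaining lags stay at or below 0.29. The elevated value at lag 1 (0.29), dropping to 0.28 at lag 2, reflects decaying short-term dependence rather than seasonality.
The dominant spike at lag 3 indicates a seasonal period of 3.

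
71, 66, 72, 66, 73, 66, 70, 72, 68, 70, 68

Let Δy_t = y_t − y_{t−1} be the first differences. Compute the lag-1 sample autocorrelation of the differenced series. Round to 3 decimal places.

-0.823

First differences Δy: -5, 6, -6, 7, -7, 4, 2, -4, 2, -2
Mean of differences = -0.3000
Numerator Σ(Δy_t−Δȳ)(Δy_{t+1}−Δȳ) = -195.8900
Denominator Σ(Δy_t−Δȳ)² = 238.1000
r_1(Δy) = -195.8900 / 238.1000 = -0.823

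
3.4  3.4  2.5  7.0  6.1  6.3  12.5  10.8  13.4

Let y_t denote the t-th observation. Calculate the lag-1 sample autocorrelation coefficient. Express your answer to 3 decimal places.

0.537

Mean ȳ = (3.4 + 3.4 + 2.5 + 7.0 + 6.1 + 6.3 + 12.5 + 10.8 + 13.4)/9 = 7.2667
Numerator Σ_{t=1}^{8}(y_t−ȳ)(y_{t+1}−ȳ) = 71.1956
Denominator Σ(y_t−ȳ)² = 132.4800
r_1 = 71.1956 / 132.4800 = 0.537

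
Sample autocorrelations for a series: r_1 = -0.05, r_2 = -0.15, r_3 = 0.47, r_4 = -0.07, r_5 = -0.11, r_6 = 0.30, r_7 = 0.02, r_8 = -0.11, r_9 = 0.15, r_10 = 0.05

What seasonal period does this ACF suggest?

3

The largest autocorrelation is r_3 = 0.47, with weaker echoes at lags 6 (0.30) and 9 (0.15); the remaining lags stay at or below 0.05.
The dominant spike at lag 3 indicates a seasonal period of 3.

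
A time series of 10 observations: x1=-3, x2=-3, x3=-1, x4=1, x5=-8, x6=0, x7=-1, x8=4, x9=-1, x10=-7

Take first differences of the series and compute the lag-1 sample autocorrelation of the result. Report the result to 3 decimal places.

-0.392

First differences Δx: 0, 2, 2, -9, 8, -1, 5, -5, -6
Mean of differences = -0.4444
Numerator Σ(Δx_t−Δx̄)(Δx_{t+1}−Δx̄) = -93.3086
Denominator Σ(Δx_t−Δx̄)² = 238.2222
r_1(Δx) = -93.3086 / 238.2222 = -0.392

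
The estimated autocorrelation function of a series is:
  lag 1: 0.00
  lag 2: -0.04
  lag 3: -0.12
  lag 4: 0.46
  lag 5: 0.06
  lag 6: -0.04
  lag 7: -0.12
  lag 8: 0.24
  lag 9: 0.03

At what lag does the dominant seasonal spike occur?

The largest autocorrelation is r_4 = 0.46, with a weaker echo at lag 8 (0.24); the remaining lags stay at or below 0.06.
The dominant spike at lag 4 indicates a seasonal period of 4.

4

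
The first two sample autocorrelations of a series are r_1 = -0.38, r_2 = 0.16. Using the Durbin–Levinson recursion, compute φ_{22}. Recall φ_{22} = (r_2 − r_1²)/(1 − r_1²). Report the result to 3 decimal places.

φ_{22} = (r_2 − r_1²) / (1 − r_1²)
r_1² = (-0.38)² = 0.1444
Numerator = 0.16 − 0.1444 = 0.0156; denominator = 1 − 0.1444 = 0.8556
φ_{22} = 0.0156 / 0.8556 = 0.018

0.018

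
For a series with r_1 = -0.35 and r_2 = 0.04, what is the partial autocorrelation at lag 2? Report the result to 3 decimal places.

-0.094

φ_{22} = (r_2 − r_1²) / (1 − r_1²)
r_1² = (-0.35)² = 0.1225
Numerator = 0.04 − 0.1225 = -0.0825; denominator = 1 − 0.1225 = 0.8775
φ_{22} = -0.0825 / 0.8775 = -0.094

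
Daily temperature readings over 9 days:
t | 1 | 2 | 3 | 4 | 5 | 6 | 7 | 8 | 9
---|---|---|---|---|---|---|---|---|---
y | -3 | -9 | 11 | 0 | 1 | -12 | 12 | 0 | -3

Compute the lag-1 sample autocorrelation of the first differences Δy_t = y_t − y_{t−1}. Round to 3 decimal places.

-0.637

First differences Δy: -6, 20, -11, 1, -13, 24, -12, -3
Mean of differences = 0.0000
Numerator Σ(Δy_t−Δȳ)(Δy_{t+1}−Δȳ) = -928.0000
Denominator Σ(Δy_t−Δȳ)² = 1456.0000
r_1(Δy) = -928.0000 / 1456.0000 = -0.637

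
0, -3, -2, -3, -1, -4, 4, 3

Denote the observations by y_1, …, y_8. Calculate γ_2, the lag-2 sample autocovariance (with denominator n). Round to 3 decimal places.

Mean ȳ = (0 − 3 − 2 − 3 − 1 − 4 + 4 + 3)/8 = -0.7500
Deviations: 0.7500, -2.2500, -1.2500, -2.2500, -0.2500, -3.2500, 4.7500, 3.7500
Σ_{t=1}^{6}(y_t−ȳ)(y_{t+2}−ȳ) = -1.6250
γ_2 = -1.6250 / 8 = -0.203

-0.203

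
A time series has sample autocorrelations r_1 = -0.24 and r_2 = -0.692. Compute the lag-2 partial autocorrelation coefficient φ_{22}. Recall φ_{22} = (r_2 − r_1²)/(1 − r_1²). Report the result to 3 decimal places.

-0.795

φ_{22} = (r_2 − r_1²) / (1 − r_1²)
r_1² = (-0.24)² = 0.0576
Numerator = -0.692 − 0.0576 = -0.7496; denominator = 1 − 0.0576 = 0.9424
φ_{22} = -0.7496 / 0.9424 = -0.795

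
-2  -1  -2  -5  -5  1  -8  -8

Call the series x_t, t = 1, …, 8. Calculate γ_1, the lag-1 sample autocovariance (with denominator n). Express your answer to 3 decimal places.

Mean x̄ = (-2 − 1 − 2 − 5 − 5 + 1 − 8 − 8)/8 = -3.7500
Σ_{t=1}^{7}(x_t−x̄)(x_{t+1}−x̄) = 0.9375
γ_1 = 0.9375 / 8 = 0.117

0.117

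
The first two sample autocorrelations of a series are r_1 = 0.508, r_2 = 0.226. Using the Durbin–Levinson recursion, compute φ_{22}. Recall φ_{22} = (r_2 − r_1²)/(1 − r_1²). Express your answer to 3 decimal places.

-0.043

φ_{22} = (r_2 − r_1²) / (1 − r_1²)
r_1² = (0.508)² = 0.258064
Numerator = 0.226 − 0.2581 = -0.0321; denominator = 1 − 0.2581 = 0.7419
φ_{22} = -0.0321 / 0.7419 = -0.043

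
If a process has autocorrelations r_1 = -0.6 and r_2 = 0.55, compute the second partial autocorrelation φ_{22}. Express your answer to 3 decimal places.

φ_{22} = (r_2 − r_1²) / (1 − r_1²)
r_1² = (-0.6)² = 0.36
Numerator = 0.55 − 0.3600 = 0.1900; denominator = 1 − 0.3600 = 0.6400
φ_{22} = 0.1900 / 0.6400 = 0.297

0.297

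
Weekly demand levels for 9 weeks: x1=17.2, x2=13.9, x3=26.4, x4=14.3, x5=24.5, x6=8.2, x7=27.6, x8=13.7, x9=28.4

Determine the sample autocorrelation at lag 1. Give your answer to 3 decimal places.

Mean x̄ = (17.2 + 13.9 + 26.4 + 14.3 + 24.5 + 8.2 + 27.6 + 13.7 + 28.4)/9 = 19.3556
Numerator Σ_{t=1}^{8}(x_t−x̄)(x_{t+1}−x̄) = -335.4320
Denominator Σ(x_t−x̄)² = 442.2622
r_1 = -335.4320 / 442.2622 = -0.758

-0.758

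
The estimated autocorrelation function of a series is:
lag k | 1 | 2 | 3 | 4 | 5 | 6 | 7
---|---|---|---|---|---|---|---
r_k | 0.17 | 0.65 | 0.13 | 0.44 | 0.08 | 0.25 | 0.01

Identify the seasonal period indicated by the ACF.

2

The largest autocorrelation is r_2 = 0.65, with weaker echoes at lags 4 (0.44) and 6 (0.25); the remaining lags stay at or below 0.17.
The dominant spike at lag 2 indicates a seasonal period of 2.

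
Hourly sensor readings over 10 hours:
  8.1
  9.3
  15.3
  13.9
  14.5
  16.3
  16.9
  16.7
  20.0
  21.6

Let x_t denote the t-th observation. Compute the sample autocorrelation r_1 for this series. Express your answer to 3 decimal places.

0.530

Mean x̄ = (8.1 + 9.3 + 15.3 + 13.9 + 14.5 + 16.3 + 16.9 + 16.7 + 20.0 + 21.6)/10 = 15.2600
Numerator Σ_{t=1}^{9}(x_t−x̄)(x_{t+1}−x̄) = 83.5684
Denominator Σ(x_t−x̄)² = 157.7240
r_1 = 83.5684 / 157.7240 = 0.530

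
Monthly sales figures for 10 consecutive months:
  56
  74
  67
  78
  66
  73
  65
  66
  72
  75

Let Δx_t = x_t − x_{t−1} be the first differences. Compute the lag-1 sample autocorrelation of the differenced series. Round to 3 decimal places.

-0.607

First differences Δx: 18, -7, 11, -12, 7, -8, 1, 6, 3
Mean of differences = 2.1111
Numerator Σ(Δx_t−Δx̄)(Δx_{t+1}−Δx̄) = -459.2346
Denominator Σ(Δx_t−Δx̄)² = 756.8889
r_1(Δx) = -459.2346 / 756.8889 = -0.607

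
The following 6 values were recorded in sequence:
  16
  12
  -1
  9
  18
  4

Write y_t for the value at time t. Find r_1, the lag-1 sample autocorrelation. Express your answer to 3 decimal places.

Mean ȳ = (16 + 12 − 1 + 9 + 18 + 4)/6 = 9.6667
Deviations from mean: 6.3333, 2.3333, -10.6667, -0.6667, 8.3333, -5.6667
Numerator Σ_{t=1}^{5}(y_t−ȳ)(y_{t+1}−ȳ) = -55.7778
Denominator Σ(y_t−ȳ)² = 261.3333
r_1 = -55.7778 / 261.3333 = -0.213

-0.213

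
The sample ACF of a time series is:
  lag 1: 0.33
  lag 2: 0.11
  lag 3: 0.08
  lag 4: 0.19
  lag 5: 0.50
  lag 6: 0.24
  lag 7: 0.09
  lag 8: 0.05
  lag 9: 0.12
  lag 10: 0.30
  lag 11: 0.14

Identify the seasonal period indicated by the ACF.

The largest autocorrelation is r_5 = 0.50; the remaining lags stay at or below 0.33. The elevated value at lag 1 (0.33), dropping to 0.11 at lag 2, reflects decaying short-term dependence rather than seasonality.
The dominant spike at lag 5 indicates a seasonal period of 5.

5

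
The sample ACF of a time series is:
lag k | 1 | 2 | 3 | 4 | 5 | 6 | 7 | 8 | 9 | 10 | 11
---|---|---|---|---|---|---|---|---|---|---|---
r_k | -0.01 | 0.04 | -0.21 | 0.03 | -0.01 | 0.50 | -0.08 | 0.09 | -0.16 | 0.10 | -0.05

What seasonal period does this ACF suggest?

The largest autocorrelation is r_6 = 0.50; the remaining lags stay at or below 0.10.
The dominant spike at lag 6 indicates a seasonal period of 6.

6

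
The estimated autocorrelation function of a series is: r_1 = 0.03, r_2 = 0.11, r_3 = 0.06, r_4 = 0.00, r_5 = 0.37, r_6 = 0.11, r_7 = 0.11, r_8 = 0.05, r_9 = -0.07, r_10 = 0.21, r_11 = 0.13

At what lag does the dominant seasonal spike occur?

The largest autocorrelation is r_5 = 0.37, with a weaker echo at lag 10 (0.21); the remaining lags stay at or below 0.13.
The dominant spike at lag 5 indicates a seasonal period of 5.

5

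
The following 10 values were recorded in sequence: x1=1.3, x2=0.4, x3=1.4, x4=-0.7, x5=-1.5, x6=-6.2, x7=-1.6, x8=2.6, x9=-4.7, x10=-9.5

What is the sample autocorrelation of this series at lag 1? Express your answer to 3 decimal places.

Mean x̄ = (1.3 + 0.4 + 1.4 − 0.7 − 1.5 − 6.2 − 1.6 + 2.6 − 4.7 − 9.5)/10 = -1.8500
Numerator Σ_{t=1}^{9}(x_t−x̄)(x_{t+1}−x̄) = 26.1625
Denominator Σ(x_t−x̄)² = 132.4250
r_1 = 26.1625 / 132.4250 = 0.198

0.198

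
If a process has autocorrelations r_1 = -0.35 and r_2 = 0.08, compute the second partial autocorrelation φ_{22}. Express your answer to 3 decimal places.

-0.048

φ_{22} = (r_2 − r_1²) / (1 − r_1²)
r_1² = (-0.35)² = 0.1225
Numerator = 0.08 − 0.1225 = -0.0425; denominator = 1 − 0.1225 = 0.8775
φ_{22} = -0.0425 / 0.8775 = -0.048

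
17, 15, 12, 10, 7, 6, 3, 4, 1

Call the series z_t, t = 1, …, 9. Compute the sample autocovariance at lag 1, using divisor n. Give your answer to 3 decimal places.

Mean z̄ = (17 + 15 + 12 + 10 + 7 + 6 + 3 + 4 + 1)/9 = 8.3333
Σ_{t=1}^{8}(z_t−z̄)(z_{t+1}−z̄) = 156.5556
γ_1 = 156.5556 / 9 = 17.395

17.395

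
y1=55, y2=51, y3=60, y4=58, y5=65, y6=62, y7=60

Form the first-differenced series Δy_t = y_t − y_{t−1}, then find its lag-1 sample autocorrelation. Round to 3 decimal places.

First differences Δy: -4, 9, -2, 7, -3, -2
Mean of differences = 0.8333
Numerator Σ(Δy_t−Δȳ)(Δy_{t+1}−Δȳ) = -92.8611
Denominator Σ(Δy_t−Δȳ)² = 158.8333
r_1(Δy) = -92.8611 / 158.8333 = -0.585

-0.585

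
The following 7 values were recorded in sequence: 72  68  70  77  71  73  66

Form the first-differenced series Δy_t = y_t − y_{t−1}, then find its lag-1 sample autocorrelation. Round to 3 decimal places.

-0.382

First differences Δy: -4, 2, 7, -6, 2, -7
Mean of differences = -1.0000
Numerator Σ(Δy_t−Δȳ)(Δy_{t+1}−Δȳ) = -58.0000
Denominator Σ(Δy_t−Δȳ)² = 152.0000
r_1(Δy) = -58.0000 / 152.0000 = -0.382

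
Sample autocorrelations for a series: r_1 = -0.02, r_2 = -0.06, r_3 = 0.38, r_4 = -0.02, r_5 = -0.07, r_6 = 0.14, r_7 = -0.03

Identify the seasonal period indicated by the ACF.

The largest autocorrelation is r_3 = 0.38; the remaining lags stay at or below 0.14.
The dominant spike at lag 3 indicates a seasonal period of 3.

3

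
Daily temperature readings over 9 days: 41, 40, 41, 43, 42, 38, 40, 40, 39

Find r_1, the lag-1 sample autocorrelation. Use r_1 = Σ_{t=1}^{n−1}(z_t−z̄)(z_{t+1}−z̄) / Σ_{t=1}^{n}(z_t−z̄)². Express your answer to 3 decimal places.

0.166

Mean z̄ = (41 + 40 + 41 + 43 + 42 + 38 + 40 + 40 + 39)/9 = 40.4444
Numerator Σ_{t=1}^{8}(z_t−z̄)(z_{t+1}−z̄) = 3.0247
Denominator Σ(z_t−z̄)² = 18.2222
r_1 = 3.0247 / 18.2222 = 0.166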